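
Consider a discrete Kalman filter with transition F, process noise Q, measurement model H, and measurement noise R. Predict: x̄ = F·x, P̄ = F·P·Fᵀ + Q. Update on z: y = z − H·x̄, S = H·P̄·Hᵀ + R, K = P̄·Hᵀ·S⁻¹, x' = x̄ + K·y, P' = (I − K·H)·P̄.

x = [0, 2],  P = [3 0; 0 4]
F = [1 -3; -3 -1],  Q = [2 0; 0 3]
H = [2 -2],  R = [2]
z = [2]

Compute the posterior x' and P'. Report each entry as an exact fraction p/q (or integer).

x̄ = F·x = [-6, -2]
P̄ = F·P·Fᵀ + Q = [41 3; 3 34]
y = z − H·x̄ = [10]
S = H·P̄·Hᵀ + R = [278]
K = P̄·Hᵀ·S⁻¹ = [38/139; -31/139]
x' = x̄ + K·y = [-454/139, -588/139]
P' = (I − K·H)·P̄ = [2811/139 2773/139; 2773/139 2804/139]

x' = [-454/139, -588/139]
P' = [2811/139 2773/139; 2773/139 2804/139]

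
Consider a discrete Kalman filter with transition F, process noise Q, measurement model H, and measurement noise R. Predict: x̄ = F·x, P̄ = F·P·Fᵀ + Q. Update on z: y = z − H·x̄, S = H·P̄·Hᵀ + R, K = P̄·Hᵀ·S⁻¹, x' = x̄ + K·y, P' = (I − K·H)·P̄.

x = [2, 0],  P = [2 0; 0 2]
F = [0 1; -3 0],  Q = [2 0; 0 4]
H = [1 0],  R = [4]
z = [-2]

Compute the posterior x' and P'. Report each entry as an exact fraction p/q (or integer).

x̄ = F·x = [0, -6]
P̄ = F·P·Fᵀ + Q = [4 0; 0 22]
y = z − H·x̄ = [-2]
S = H·P̄·Hᵀ + R = [8]
K = P̄·Hᵀ·S⁻¹ = [1/2; 0]
x' = x̄ + K·y = [-1, -6]
P' = (I − K·H)·P̄ = [2 0; 0 22]

x' = [-1, -6]
P' = [2 0; 0 22]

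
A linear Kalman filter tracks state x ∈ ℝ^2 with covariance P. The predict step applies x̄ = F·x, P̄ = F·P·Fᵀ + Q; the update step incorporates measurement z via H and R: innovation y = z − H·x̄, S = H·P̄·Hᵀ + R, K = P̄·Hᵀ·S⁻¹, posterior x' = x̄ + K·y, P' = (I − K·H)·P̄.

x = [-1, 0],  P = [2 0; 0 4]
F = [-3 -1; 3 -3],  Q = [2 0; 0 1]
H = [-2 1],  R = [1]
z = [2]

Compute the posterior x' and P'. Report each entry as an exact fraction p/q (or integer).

x̄ = F·x = [3, -3]
P̄ = F·P·Fᵀ + Q = [24 -6; -6 55]
y = z − H·x̄ = [11]
S = H·P̄·Hᵀ + R = [176]
K = P̄·Hᵀ·S⁻¹ = [-27/88; 67/176]
x' = x̄ + K·y = [-3/8, 19/16]
P' = (I − K·H)·P̄ = [327/44 1281/88; 1281/88 5191/176]

x' = [-3/8, 19/16]
P' = [327/44 1281/88; 1281/88 5191/176]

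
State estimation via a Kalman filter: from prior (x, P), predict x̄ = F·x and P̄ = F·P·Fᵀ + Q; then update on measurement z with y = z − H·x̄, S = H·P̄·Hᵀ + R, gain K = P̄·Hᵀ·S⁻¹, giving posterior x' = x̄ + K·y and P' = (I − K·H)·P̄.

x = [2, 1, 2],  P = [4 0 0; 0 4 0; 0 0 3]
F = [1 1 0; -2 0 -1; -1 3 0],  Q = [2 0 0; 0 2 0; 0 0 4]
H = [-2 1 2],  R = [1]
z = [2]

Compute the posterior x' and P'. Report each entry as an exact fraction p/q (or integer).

x' = [285/119, -396/119, 599/119]
P' = [1118/119 -634/119 1432/119; -634/119 2189/238 -1168/119; 1432/119 -1168/119 2036/119]

x̄ = F·x = [3, -6, 1]
P̄ = F·P·Fᵀ + Q = [10 -8 8; -8 21 8; 8 8 44]
y = z − H·x̄ = [12]
S = H·P̄·Hᵀ + R = [238]
K = P̄·Hᵀ·S⁻¹ = [-6/119; 53/238; 40/119]
x' = x̄ + K·y = [285/119, -396/119, 599/119]
P' = (I − K·H)·P̄ = [1118/119 -634/119 1432/119; -634/119 2189/238 -1168/119; 1432/119 -1168/119 2036/119]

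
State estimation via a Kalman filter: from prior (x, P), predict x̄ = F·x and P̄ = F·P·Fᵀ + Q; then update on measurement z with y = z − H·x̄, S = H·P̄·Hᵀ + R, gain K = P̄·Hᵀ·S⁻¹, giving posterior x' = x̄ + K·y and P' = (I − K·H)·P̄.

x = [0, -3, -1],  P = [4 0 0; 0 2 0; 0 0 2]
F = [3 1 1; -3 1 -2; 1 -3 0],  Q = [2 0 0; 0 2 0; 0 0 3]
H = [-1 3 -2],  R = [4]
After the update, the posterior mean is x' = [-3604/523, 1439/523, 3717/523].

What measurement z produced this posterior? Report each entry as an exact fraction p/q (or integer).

z = [1]

x̄ = F·x = [-4, -1, 9]
P̄ = F·P·Fᵀ + Q = [42 -38 6; -38 48 -18; 6 -18 25]
S = H·P̄·Hᵀ + R = [1046]
K = P̄·Hᵀ·S⁻¹ = [-84/523; 109/523; -55/523]
x' − x̄ = [-1512/523, 1962/523, -990/523] = K·y
y = (KᵀK)⁻¹·Kᵀ·(x' − x̄) = [18]
z = y + H·x̄ = [18] + [-17] = [1]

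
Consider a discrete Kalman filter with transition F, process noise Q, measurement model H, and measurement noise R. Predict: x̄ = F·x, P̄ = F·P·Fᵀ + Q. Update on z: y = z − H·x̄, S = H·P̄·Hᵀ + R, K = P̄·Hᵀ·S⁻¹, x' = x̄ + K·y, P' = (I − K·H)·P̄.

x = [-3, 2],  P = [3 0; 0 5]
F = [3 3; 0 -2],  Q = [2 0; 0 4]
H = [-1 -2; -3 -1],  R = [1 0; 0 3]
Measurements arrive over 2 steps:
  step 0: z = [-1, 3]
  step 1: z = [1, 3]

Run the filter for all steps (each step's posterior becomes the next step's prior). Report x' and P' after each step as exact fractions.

step 0: x' = [-10075/7521, 2624/2507], P' = [1290/2507 -886/2507; -886/2507 1176/2507]
step 1: x' = [-1739813/1926837, -31040/214093], P' = [878260/1926837 -65540/214093; -65540/214093 91524/214093]

step 0: x̄ = F·x = [-3, -4]
step 0: P̄ = F·P·Fᵀ + Q = [74 -30; -30 24]
step 0: y = z − H·x̄ = [-12, -10]
step 0: S = H·P̄·Hᵀ + R = [51 60; 60 513]
step 0: K = P̄·Hᵀ·S⁻¹ = [482/2507 -2984/7521; -1466/2507 494/2507]
step 0: x' = x̄ + K·y = [-10075/7521, 2624/2507]
step 0: P' = (I − K·H)·P̄ = [1290/2507 -886/2507; -886/2507 1176/2507]
step 1: x̄ = F·x = [-2203/2507, -5248/2507]
step 1: P̄ = F·P·Fᵀ + Q = [11260/2507 -1740/2507; -1740/2507 14732/2507]
step 1: y = z − H·x̄ = [-10192/2507, -4336/2507]
step 1: S = H·P̄·Hᵀ + R = [65735/2507 51064/2507; 51064/2507 113153/2507]
step 1: K = P̄·Hᵀ·S⁻¹ = [301460/1926837 -681640/1926837; -117508/214093 35032/214093]
step 1: x' = x̄ + K·y = [-1739813/1926837, -31040/214093]
step 1: P' = (I − K·H)·P̄ = [878260/1926837 -65540/214093; -65540/214093 91524/214093]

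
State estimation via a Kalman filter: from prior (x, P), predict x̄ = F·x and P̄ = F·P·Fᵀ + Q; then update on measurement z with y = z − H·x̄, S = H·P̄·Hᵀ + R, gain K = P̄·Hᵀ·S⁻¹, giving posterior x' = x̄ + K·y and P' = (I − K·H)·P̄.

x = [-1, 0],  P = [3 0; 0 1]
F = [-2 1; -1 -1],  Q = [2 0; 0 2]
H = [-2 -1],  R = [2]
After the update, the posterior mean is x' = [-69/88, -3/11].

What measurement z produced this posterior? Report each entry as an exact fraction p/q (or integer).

x̄ = F·x = [2, 1]
P̄ = F·P·Fᵀ + Q = [15 5; 5 6]
S = H·P̄·Hᵀ + R = [88]
K = P̄·Hᵀ·S⁻¹ = [-35/88; -2/11]
x' − x̄ = [-245/88, -14/11] = K·y
y = (KᵀK)⁻¹·Kᵀ·(x' − x̄) = [7]
z = y + H·x̄ = [7] + [-5] = [2]

z = [2]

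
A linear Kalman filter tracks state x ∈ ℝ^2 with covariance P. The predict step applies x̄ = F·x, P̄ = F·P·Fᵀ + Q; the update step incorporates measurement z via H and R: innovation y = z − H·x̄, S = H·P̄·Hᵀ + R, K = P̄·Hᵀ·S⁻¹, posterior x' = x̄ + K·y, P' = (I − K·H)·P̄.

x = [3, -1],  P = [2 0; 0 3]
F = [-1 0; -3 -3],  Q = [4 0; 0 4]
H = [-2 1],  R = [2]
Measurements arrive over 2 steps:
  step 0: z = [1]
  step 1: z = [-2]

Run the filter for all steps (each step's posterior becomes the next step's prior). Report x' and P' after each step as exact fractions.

step 0: x' = [-53/17, -269/51], P' = [90/17 176/17; 176/17 1130/51]
step 1: x' = [2607/2455, 132/491], P' = [15984/2455 6490/491; 6490/491 14148/491]

step 0: x̄ = F·x = [-3, -6]
step 0: P̄ = F·P·Fᵀ + Q = [6 6; 6 49]
step 0: y = z − H·x̄ = [1]
step 0: S = H·P̄·Hᵀ + R = [51]
step 0: K = P̄·Hᵀ·S⁻¹ = [-2/17; 37/51]
step 0: x' = x̄ + K·y = [-53/17, -269/51]
step 0: P' = (I − K·H)·P̄ = [90/17 176/17; 176/17 1130/51]
step 1: x̄ = F·x = [53/17, 428/17]
step 1: P̄ = F·P·Fᵀ + Q = [158/17 798/17; 798/17 7436/17]
step 1: y = z − H·x̄ = [-356/17]
step 1: S = H·P̄·Hᵀ + R = [4910/17]
step 1: K = P̄·Hᵀ·S⁻¹ = [241/2455; 584/491]
step 1: x' = x̄ + K·y = [2607/2455, 132/491]
step 1: P' = (I − K·H)·P̄ = [15984/2455 6490/491; 6490/491 14148/491]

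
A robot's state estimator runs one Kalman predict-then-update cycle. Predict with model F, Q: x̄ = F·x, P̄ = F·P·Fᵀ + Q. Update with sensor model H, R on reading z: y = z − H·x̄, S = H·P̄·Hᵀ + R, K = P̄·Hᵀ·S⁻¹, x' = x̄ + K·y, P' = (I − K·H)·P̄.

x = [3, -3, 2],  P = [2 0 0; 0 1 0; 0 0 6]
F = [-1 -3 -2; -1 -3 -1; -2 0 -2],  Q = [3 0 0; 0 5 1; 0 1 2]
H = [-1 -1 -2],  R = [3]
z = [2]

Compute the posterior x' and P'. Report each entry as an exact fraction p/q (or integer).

x' = [2254/425, 2648/425, -2894/425]
P' = [2461/425 532/425 -1321/425; 532/425 3109/425 -1702/425; -1321/425 -1702/425 1681/425]

x̄ = F·x = [2, 4, -10]
P̄ = F·P·Fᵀ + Q = [38 23 28; 23 22 17; 28 17 34]
y = z − H·x̄ = [-12]
S = H·P̄·Hᵀ + R = [425]
K = P̄·Hᵀ·S⁻¹ = [-117/425; -79/425; -113/425]
x' = x̄ + K·y = [2254/425, 2648/425, -2894/425]
P' = (I − K·H)·P̄ = [2461/425 532/425 -1321/425; 532/425 3109/425 -1702/425; -1321/425 -1702/425 1681/425]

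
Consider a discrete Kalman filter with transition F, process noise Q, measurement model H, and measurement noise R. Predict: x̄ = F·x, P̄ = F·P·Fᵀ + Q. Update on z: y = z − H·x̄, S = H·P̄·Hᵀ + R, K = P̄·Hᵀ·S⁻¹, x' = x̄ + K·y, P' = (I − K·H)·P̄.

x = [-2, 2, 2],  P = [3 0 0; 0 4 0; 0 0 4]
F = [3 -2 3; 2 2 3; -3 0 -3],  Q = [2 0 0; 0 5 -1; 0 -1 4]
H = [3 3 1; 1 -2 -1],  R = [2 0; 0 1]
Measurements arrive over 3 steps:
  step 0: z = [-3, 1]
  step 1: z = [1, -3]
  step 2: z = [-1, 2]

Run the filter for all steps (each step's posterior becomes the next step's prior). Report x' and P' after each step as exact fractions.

step 0: x̄ = F·x = [-4, 6, 0]
step 0: P̄ = F·P·Fᵀ + Q = [81 38 -63; 38 69 -55; -63 -55 67]
step 0: y = z − H·x̄ = [-9, 17]
step 0: S = H·P̄·Hᵀ + R = [1395 49; 49 179]
step 0: K = P̄·Hᵀ·S⁻¹ = [24647/123652 40227/123652; 49819/247304 -75809/247304; -50393/247304 -13837/247304]
step 0: x' = x̄ + K·y = [-8143/30913, -63325/61826, 54577/61826]
step 0: P' = (I − K·H)·P̄ = [17079/61826 -47111/123652 88153/123652; -47111/123652 400717/247304 -819847/247304; 88153/123652 -819847/247304 1829837/247304]
step 1: x̄ = F·x = [241523/61826, 4509/61826, -114873/61826]
step 1: P̄ = F·P·Fᵀ + Q = [33323189/247304 17731707/247304 -25741299/247304; 17731707/247304 11104917/247304 -14285909/247304; -25741299/247304 -14285909/247304 21246101/247304]
step 1: y = z − H·x̄ = [-561397/61826, -266428/30913]
step 1: S = H·P̄·Hᵀ + R = [500601141/247304 40905493/123652; 40905493/123652 5662099/61826]
step 1: K = P̄·Hᵀ·S⁻¹ = [772416329/3756328607 1124196519/3756328607; 3369830649/18781643035 -4039266514/18781643035; -2959390639/18781643035 -4581526271/18781643035]
step 1: x' = x̄ + K·y = [-2028714716/3756328607, 5583751321/18781643035, 31462218304/18781643035]
step 1: P' = (I − K·H)·P̄ = [876235409/3756328607 -835912459/3756328607 1423863808/3756328607; -835912459/3756328607 19418643964/18781643035 -38977583709/18781643035; 1423863808/3756328607 -38977583709/18781643035 89656012729/18781643035]
step 2: x̄ = F·x = [10557686306/3756328607, 85267010394/18781643035, -63955934172/18781643035]
step 2: P̄ = F·P·Fᵀ + Q = [321521212932/3756328607 170789452397/3756328607 -246685065342/3756328607; 170789452397/3756328607 580275939384/18781643035 -699819729442/18781643035; -246685065342/3756328607 -699819729442/18781643035 1049609022826/18781643035]
step 2: y = z − H·x̄ = [-73798406927/3756328607, 91352941156/18781643035]
step 2: S = H·P̄·Hᵀ + R = [4909938144822/3756328607 739132209905/3756328607; 739132209905/3756328607 1248883175769/18781643035]
step 2: K = P̄·Hᵀ·S⁻¹ = [186058465570715/905234174188799 270758065142025/905234174188799; 162198206603926/905234174188799 -194956455004361/905234174188799; -20290515526666/129319167741257 -31430501187706/129319167741257]
step 2: x' = x̄ + K·y = [205857710957667/905234174188799, -25188429493872/905234174188799, -194602692104898/129319167741257]
step 2: P' = (I − K·H)·P̄ = [211095570991299/905234174188799 -201507287681741/905234174188799 49050297316108/129319167741257; -201507287681741/905234174188799 935469108930455/905234174188799 -268212721505470/129319167741257; 49050297316108/129319167741257 -268212721505470/129319167741257 616906241514754/129319167741257]

step 0: x' = [-8143/30913, -63325/61826, 54577/61826], P' = [17079/61826 -47111/123652 88153/123652; -47111/123652 400717/247304 -819847/247304; 88153/123652 -819847/247304 1829837/247304]
step 1: x' = [-2028714716/3756328607, 5583751321/18781643035, 31462218304/18781643035], P' = [876235409/3756328607 -835912459/3756328607 1423863808/3756328607; -835912459/3756328607 19418643964/18781643035 -38977583709/18781643035; 1423863808/3756328607 -38977583709/18781643035 89656012729/18781643035]
step 2: x' = [205857710957667/905234174188799, -25188429493872/905234174188799, -194602692104898/129319167741257], P' = [211095570991299/905234174188799 -201507287681741/905234174188799 49050297316108/129319167741257; -201507287681741/905234174188799 935469108930455/905234174188799 -268212721505470/129319167741257; 49050297316108/129319167741257 -268212721505470/129319167741257 616906241514754/129319167741257]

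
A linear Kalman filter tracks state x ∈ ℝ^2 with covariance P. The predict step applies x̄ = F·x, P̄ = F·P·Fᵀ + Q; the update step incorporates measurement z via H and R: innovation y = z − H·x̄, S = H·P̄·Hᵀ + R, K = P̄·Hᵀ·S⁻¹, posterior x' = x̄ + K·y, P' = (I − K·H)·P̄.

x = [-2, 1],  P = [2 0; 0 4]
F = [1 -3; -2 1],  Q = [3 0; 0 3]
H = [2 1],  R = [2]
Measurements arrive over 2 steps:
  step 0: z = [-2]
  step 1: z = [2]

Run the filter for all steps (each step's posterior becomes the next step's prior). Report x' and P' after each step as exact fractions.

step 0: x' = [-43/13, 178/39], P' = [49/13 -250/39; -250/39 1466/117]
step 1: x' = [-559/38639, 72588/38639], P' = [129070/38639 -205256/38639; -205256/38639 381554/38639]

step 0: x̄ = F·x = [-5, 5]
step 0: P̄ = F·P·Fᵀ + Q = [41 -16; -16 15]
step 0: y = z − H·x̄ = [3]
step 0: S = H·P̄·Hᵀ + R = [117]
step 0: K = P̄·Hᵀ·S⁻¹ = [22/39; -17/117]
step 0: x' = x̄ + K·y = [-43/13, 178/39]
step 0: P' = (I − K·H)·P̄ = [49/13 -250/39; -250/39 1466/117]
step 1: x̄ = F·x = [-17, 436/39]
step 1: P̄ = F·P·Fᵀ + Q = [158 -90; -90 6581/117]
step 1: y = z − H·x̄ = [968/39]
step 1: S = H·P̄·Hᵀ + R = [38639/117]
step 1: K = P̄·Hᵀ·S⁻¹ = [26442/38639; -14479/38639]
step 1: x' = x̄ + K·y = [-559/38639, 72588/38639]
step 1: P' = (I − K·H)·P̄ = [129070/38639 -205256/38639; -205256/38639 381554/38639]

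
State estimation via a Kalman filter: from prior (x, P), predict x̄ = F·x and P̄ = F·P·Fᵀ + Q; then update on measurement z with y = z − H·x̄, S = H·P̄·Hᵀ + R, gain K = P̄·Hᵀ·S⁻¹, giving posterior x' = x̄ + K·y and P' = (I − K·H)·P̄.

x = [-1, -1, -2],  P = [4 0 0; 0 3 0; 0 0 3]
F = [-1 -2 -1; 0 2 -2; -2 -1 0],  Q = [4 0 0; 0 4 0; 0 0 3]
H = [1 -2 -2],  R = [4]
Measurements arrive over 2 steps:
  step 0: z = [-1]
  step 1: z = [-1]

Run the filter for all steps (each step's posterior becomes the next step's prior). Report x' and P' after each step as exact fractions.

step 0: x̄ = F·x = [5, 2, 3]
step 0: P̄ = F·P·Fᵀ + Q = [23 -6 14; -6 28 -6; 14 -6 22]
step 0: y = z − H·x̄ = [4]
step 0: S = H·P̄·Hᵀ + R = [147]
step 0: K = P̄·Hᵀ·S⁻¹ = [1/21; -50/147; -6/49]
step 0: x' = x̄ + K·y = [109/21, 94/147, 123/49]
step 0: P' = (I − K·H)·P̄ = [68/3 -76/21 104/7; -76/21 1616/147 -594/49; 104/7 -594/49 970/49]
step 1: x̄ = F·x = [-440/49, -550/147, -540/49]
step 1: P̄ = F·P·Fᵀ + Q = [2802/49 408/49 3274/49; 408/49 32948/147 1356/49; 3274/49 1356/49 4419/49]
step 1: y = z − H·x̄ = [-3167/147]
step 1: S = H·P̄·Hᵀ + R = [182174/147]
step 1: K = P̄·Hᵀ·S⁻¹ = [-6843/91087; -36404/91087; -12414/91087]
step 1: x' = x̄ + K·y = [-670497/91087, 443494/91087, -736366/91087]
step 1: P' = (I − K·H)·P̄ = [4571592/91087 -2630848/91087 4930330/91087; -2630848/91087 2385252/91087 -3627868/91087; 4930330/91087 -3627868/91087 6117861/91087]

step 0: x' = [109/21, 94/147, 123/49], P' = [68/3 -76/21 104/7; -76/21 1616/147 -594/49; 104/7 -594/49 970/49]
step 1: x' = [-670497/91087, 443494/91087, -736366/91087], P' = [4571592/91087 -2630848/91087 4930330/91087; -2630848/91087 2385252/91087 -3627868/91087; 4930330/91087 -3627868/91087 6117861/91087]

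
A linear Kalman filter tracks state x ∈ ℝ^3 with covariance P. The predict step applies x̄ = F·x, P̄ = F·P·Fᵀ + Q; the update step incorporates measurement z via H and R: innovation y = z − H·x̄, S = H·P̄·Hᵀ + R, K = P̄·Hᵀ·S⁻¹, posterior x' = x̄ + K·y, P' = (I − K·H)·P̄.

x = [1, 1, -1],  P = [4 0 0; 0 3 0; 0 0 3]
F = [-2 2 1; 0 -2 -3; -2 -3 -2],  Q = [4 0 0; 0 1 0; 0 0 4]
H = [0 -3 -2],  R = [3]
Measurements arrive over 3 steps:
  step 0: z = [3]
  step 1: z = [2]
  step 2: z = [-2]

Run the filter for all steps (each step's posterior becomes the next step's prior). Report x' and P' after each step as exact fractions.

step 0: x' = [-1, 1, -3], P' = [29844/1031 -6483/1031 9606/1031; -6483/1031 4376/1031 -6276/1031; 9606/1031 -6276/1031 9753/1031]
step 1: x' = [-10446706/1203317, 3051479/1203317, -5729501/1203317], P' = [41456920/1203317 -14714837/1203317 22601802/1203317; -14714837/1203317 10480600/1203317 -15476730/1203317; 22601802/1203317 -15476730/1203317 23749008/1203317]
step 2: x' = [106498399/194084637, -2636131625/2329015644, 1066513669/388169274], P' = [1934141796/64694879 -2051900342/194084637 1051837748/64694879; -2051900342/194084637 20650523095/2329015644 -5068805441/388169274; 1051837748/64694879 -5068805441/388169274 1292190979/64694879]

step 0: x̄ = F·x = [-1, 1, -3]
step 0: P̄ = F·P·Fᵀ + Q = [35 -21 -8; -21 40 36; -8 36 59]
step 0: y = z − H·x̄ = [0]
step 0: S = H·P̄·Hᵀ + R = [1031]
step 0: K = P̄·Hᵀ·S⁻¹ = [79/1031; -192/1031; -226/1031]
step 0: x' = x̄ + K·y = [-1, 1, -3]
step 0: P' = (I − K·H)·P̄ = [29844/1031 -6483/1031 9606/1031; -6483/1031 4376/1031 -6276/1031; 9606/1031 -6276/1031 9753/1031]
step 1: x̄ = F·x = [1, 7, 5]
step 1: P̄ = F·P·Fᵀ + Q = [139093/1031 35149/1031 123792/1031; 35149/1031 31000/1031 34890/1031; 123792/1031 34890/1031 125636/1031]
step 1: y = z − H·x̄ = [33]
step 1: S = H·P̄·Hᵀ + R = [1203317/1031]
step 1: K = P̄·Hᵀ·S⁻¹ = [-353031/1203317; -162780/1203317; -355942/1203317]
step 1: x' = x̄ + K·y = [-10446706/1203317, 3051479/1203317, -5729501/1203317]
step 1: P' = (I − K·H)·P̄ = [41456920/1203317 -14714837/1203317 22601802/1203317; -14714837/1203317 10480600/1203317 -15476730/1203317; 22601802/1203317 -15476730/1203317 23749008/1203317]
step 2: x̄ = F·x = [21266869/1203317, 11085545/1203317, 23197977/1203317]
step 2: P̄ = F·P·Fᵀ + Q = [201716924/1203317 87395880/1203317 179557104/1203317; 87395880/1203317 71146029/1203317 80931622/1203317; 179557104/1203317 80931622/1203317 178477992/1203317]
step 2: y = z − H·x̄ = [77245955/1203317]
step 2: S = H·P̄·Hᵀ + R = [2329015644/1203317]
step 2: K = P̄·Hᵀ·S⁻¹ = [-51775154/194084637; -375301331/2329015644; -99958475/388169274]
step 2: x' = x̄ + K·y = [106498399/194084637, -2636131625/2329015644, 1066513669/388169274]
step 2: P' = (I − K·H)·P̄ = [1934141796/64694879 -2051900342/194084637 1051837748/64694879; -2051900342/194084637 20650523095/2329015644 -5068805441/388169274; 1051837748/64694879 -5068805441/388169274 1292190979/64694879]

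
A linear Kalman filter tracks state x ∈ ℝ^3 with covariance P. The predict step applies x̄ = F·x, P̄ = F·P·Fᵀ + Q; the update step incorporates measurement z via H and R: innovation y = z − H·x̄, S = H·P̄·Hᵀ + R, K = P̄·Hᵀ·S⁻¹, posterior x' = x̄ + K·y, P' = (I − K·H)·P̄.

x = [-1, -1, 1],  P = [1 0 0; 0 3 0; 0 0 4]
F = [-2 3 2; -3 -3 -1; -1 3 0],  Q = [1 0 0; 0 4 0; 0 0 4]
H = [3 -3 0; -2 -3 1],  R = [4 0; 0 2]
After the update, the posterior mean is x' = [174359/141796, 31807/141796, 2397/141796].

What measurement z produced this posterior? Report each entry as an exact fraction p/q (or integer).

z = [3, -3]

x̄ = F·x = [1, 5, -2]
P̄ = F·P·Fᵀ + Q = [48 -29 29; -29 44 -24; 29 -24 32]
S = H·P̄·Hᵀ + R = [1354 354; 354 302]
K = P̄·Hᵀ·S⁻¹ = [31341/141796 -27347/141796; -15723/141796 -27583/141796; 15867/141796 2999/141796]
x' − x̄ = [32563/141796, -677173/141796, 285989/141796] = K·y
y = (KᵀK)⁻¹·Kᵀ·(x' − x̄) = [15, 16]
z = y + H·x̄ = [15, 16] + [-12, -19] = [3, -3]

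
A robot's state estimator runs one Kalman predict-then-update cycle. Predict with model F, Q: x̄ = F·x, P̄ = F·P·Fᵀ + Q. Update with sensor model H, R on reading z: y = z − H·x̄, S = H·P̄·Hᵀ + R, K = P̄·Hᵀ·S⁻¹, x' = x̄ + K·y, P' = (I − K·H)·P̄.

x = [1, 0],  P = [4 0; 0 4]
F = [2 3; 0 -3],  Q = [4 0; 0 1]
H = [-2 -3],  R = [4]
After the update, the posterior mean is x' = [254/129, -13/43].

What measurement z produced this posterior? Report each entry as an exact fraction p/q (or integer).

x̄ = F·x = [2, 0]
P̄ = F·P·Fᵀ + Q = [56 -36; -36 37]
S = H·P̄·Hᵀ + R = [129]
K = P̄·Hᵀ·S⁻¹ = [-4/129; -13/43]
x' − x̄ = [-4/129, -13/43] = K·y
y = (KᵀK)⁻¹·Kᵀ·(x' − x̄) = [1]
z = y + H·x̄ = [1] + [-4] = [-3]

z = [-3]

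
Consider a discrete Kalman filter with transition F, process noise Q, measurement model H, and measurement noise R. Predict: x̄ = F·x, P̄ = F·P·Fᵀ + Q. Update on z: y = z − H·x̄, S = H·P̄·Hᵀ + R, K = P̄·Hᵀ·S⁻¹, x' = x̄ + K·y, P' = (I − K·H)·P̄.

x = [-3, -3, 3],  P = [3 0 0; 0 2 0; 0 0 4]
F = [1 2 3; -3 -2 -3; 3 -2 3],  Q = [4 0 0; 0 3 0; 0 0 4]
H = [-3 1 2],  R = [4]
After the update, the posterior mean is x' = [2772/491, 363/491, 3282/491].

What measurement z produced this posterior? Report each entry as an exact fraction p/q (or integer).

z = [-3]

x̄ = F·x = [0, 6, 6]
P̄ = F·P·Fᵀ + Q = [51 -53 37; -53 74 -55; 37 -55 75]
S = H·P̄·Hᵀ + R = [491]
K = P̄·Hᵀ·S⁻¹ = [-132/491; 123/491; -16/491]
x' − x̄ = [2772/491, -2583/491, 336/491] = K·y
y = (KᵀK)⁻¹·Kᵀ·(x' − x̄) = [-21]
z = y + H·x̄ = [-21] + [18] = [-3]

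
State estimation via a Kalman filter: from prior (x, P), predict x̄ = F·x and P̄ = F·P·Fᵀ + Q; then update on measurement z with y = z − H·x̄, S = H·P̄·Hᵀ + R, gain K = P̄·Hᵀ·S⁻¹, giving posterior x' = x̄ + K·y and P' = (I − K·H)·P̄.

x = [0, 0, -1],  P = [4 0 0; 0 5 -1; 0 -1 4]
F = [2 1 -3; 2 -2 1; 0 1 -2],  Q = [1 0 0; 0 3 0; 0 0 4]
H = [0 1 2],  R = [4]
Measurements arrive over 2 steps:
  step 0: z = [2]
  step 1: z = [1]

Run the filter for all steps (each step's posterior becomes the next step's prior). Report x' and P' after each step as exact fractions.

step 0: x' = [34/15, -76/75, 23/15], P' = [71/3 -206/15 25/3; -206/15 3524/75 -352/15; 25/3 -352/15 38/3]
step 1: x' = [1463/9875, 75159/9875, -32802/9875], P' = [671193/9875 -1371576/9875 708528/9875; -1371576/9875 5020732/9875 -2519296/9875; 708528/9875 -2519296/9875 1273688/9875]

step 0: x̄ = F·x = [3, -1, 2]
step 0: P̄ = F·P·Fᵀ + Q = [64 -13 34; -13 47 -23; 34 -23 29]
step 0: y = z − H·x̄ = [-1]
step 0: S = H·P̄·Hᵀ + R = [75]
step 0: K = P̄·Hᵀ·S⁻¹ = [11/15; 1/75; 7/15]
step 0: x' = x̄ + K·y = [34/15, -76/75, 23/15]
step 0: P' = (I − K·H)·P̄ = [71/3 -206/15 25/3; -206/15 3524/75 -352/15; 25/3 -352/15 38/3]
step 1: x̄ = F·x = [-27/25, 607/75, -102/25]
step 1: P̄ = F·P·Fᵀ + Q = [6063/25 -5186/25 4488/25; -5186/25 40151/75 -7436/25; 4488/25 -7436/25 4888/25]
step 1: y = z − H·x̄ = [16/15]
step 1: S = H·P̄·Hᵀ + R = [395/3]
step 1: K = P̄·Hᵀ·S⁻¹ = [2274/1975; -893/1975; 1404/1975]
step 1: x' = x̄ + K·y = [1463/9875, 75159/9875, -32802/9875]
step 1: P' = (I − K·H)·P̄ = [671193/9875 -1371576/9875 708528/9875; -1371576/9875 5020732/9875 -2519296/9875; 708528/9875 -2519296/9875 1273688/9875]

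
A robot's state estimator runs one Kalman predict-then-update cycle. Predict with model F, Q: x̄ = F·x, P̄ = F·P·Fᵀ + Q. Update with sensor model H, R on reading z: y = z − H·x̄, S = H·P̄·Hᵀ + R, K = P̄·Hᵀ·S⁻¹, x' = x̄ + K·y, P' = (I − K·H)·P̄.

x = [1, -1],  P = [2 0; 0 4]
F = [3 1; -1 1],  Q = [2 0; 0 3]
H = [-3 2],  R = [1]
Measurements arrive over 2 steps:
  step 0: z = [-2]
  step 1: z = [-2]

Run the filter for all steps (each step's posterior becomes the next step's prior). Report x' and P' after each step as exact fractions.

step 0: x' = [-54/277, -362/277], P' = [872/277 1270/277; 1270/277 1917/277]
step 1: x' = [489/71978, -70867/71978], P' = [248767/143956 348083/143956; 348083/143956 520443/143956]

step 0: x̄ = F·x = [2, -2]
step 0: P̄ = F·P·Fᵀ + Q = [24 -2; -2 9]
step 0: y = z − H·x̄ = [8]
step 0: S = H·P̄·Hᵀ + R = [277]
step 0: K = P̄·Hᵀ·S⁻¹ = [-76/277; 24/277]
step 0: x' = x̄ + K·y = [-54/277, -362/277]
step 0: P' = (I − K·H)·P̄ = [872/277 1270/277; 1270/277 1917/277]
step 1: x̄ = F·x = [-524/277, -308/277]
step 1: P̄ = F·P·Fᵀ + Q = [17939/277 1841/277; 1841/277 1080/277]
step 1: y = z − H·x̄ = [-1510/277]
step 1: S = H·P̄·Hᵀ + R = [143956/277]
step 1: K = P̄·Hᵀ·S⁻¹ = [-50135/143956; -3363/143956]
step 1: x' = x̄ + K·y = [489/71978, -70867/71978]
step 1: P' = (I − K·H)·P̄ = [248767/143956 348083/143956; 348083/143956 520443/143956]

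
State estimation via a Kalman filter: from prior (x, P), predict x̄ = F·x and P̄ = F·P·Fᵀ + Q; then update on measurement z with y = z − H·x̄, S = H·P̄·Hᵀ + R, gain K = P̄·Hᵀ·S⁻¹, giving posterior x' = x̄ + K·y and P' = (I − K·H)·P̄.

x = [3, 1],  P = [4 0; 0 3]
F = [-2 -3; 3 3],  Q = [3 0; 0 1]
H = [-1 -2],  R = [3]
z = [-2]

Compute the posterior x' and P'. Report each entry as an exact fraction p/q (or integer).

x' = [-181/101, 211/101]
P' = [1510/101 -839/101; -839/101 535/101]

x̄ = F·x = [-9, 12]
P̄ = F·P·Fᵀ + Q = [46 -51; -51 64]
y = z − H·x̄ = [13]
S = H·P̄·Hᵀ + R = [101]
K = P̄·Hᵀ·S⁻¹ = [56/101; -77/101]
x' = x̄ + K·y = [-181/101, 211/101]
P' = (I − K·H)·P̄ = [1510/101 -839/101; -839/101 535/101]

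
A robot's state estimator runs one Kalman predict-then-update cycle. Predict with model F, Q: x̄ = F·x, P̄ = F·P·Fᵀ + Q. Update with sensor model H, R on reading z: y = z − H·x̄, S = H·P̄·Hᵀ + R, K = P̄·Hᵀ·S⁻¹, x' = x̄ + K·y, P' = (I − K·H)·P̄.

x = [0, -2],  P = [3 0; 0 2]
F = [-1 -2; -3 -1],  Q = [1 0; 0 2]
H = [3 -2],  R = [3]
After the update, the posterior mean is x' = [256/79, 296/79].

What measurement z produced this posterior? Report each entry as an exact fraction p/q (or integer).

z = [2]

x̄ = F·x = [4, 2]
P̄ = F·P·Fᵀ + Q = [12 13; 13 31]
S = H·P̄·Hᵀ + R = [79]
K = P̄·Hᵀ·S⁻¹ = [10/79; -23/79]
x' − x̄ = [-60/79, 138/79] = K·y
y = (KᵀK)⁻¹·Kᵀ·(x' − x̄) = [-6]
z = y + H·x̄ = [-6] + [8] = [2]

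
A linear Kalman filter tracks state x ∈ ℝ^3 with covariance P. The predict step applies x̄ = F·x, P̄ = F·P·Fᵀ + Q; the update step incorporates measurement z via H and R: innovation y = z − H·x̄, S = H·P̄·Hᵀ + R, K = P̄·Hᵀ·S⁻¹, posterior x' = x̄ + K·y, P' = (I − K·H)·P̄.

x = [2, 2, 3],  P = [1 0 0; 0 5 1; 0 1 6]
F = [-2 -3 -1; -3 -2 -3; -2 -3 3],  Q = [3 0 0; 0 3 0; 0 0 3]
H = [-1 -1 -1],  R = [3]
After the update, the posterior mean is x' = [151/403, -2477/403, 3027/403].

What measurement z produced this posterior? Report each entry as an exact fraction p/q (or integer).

x̄ = F·x = [-13, -19, -1]
P̄ = F·P·Fᵀ + Q = [64 65 25; 65 98 -15; 25 -15 88]
S = H·P̄·Hᵀ + R = [403]
K = P̄·Hᵀ·S⁻¹ = [-154/403; -148/403; -98/403]
x' − x̄ = [5390/403, 5180/403, 3430/403] = K·y
y = (KᵀK)⁻¹·Kᵀ·(x' − x̄) = [-35]
z = y + H·x̄ = [-35] + [33] = [-2]

z = [-2]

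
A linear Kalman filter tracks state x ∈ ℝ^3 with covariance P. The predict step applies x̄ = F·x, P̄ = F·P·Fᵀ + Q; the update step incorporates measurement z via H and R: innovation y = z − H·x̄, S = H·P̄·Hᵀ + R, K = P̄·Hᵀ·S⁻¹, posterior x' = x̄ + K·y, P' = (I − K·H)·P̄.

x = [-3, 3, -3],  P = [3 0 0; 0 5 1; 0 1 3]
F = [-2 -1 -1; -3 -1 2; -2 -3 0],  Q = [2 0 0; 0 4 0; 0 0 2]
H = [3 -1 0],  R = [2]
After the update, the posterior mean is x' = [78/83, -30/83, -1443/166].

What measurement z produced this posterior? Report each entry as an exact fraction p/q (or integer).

x̄ = F·x = [6, 0, -3]
P̄ = F·P·Fᵀ + Q = [24 16 30; 16 44 27; 30 27 59]
S = H·P̄·Hᵀ + R = [166]
K = P̄·Hᵀ·S⁻¹ = [28/83; 2/83; 63/166]
x' − x̄ = [-420/83, -30/83, -945/166] = K·y
y = (KᵀK)⁻¹·Kᵀ·(x' − x̄) = [-15]
z = y + H·x̄ = [-15] + [18] = [3]

z = [3]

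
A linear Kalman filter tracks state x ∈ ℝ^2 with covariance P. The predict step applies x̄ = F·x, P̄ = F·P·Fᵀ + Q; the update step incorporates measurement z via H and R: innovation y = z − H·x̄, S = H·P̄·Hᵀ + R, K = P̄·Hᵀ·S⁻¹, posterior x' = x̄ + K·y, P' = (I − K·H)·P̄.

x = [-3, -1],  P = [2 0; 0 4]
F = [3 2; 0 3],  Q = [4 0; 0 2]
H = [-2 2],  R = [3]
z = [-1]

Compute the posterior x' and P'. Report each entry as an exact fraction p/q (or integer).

x̄ = F·x = [-11, -3]
P̄ = F·P·Fᵀ + Q = [38 24; 24 38]
y = z − H·x̄ = [-17]
S = H·P̄·Hᵀ + R = [115]
K = P̄·Hᵀ·S⁻¹ = [-28/115; 28/115]
x' = x̄ + K·y = [-789/115, -821/115]
P' = (I − K·H)·P̄ = [3586/115 3544/115; 3544/115 3586/115]

x' = [-789/115, -821/115]
P' = [3586/115 3544/115; 3544/115 3586/115]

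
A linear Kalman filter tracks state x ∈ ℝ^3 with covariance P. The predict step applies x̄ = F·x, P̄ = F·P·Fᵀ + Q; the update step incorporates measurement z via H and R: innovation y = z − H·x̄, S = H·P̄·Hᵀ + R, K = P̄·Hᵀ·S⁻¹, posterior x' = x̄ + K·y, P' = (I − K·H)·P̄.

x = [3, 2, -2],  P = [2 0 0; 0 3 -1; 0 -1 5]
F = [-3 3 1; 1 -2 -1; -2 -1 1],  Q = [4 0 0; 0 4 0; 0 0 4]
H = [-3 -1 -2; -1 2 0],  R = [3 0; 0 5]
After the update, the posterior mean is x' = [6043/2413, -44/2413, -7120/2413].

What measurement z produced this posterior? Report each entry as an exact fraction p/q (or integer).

z = [-2, -2]

x̄ = F·x = [-5, 1, -10]
P̄ = F·P·Fᵀ + Q = [48 -24 6; -24 19 -2; 6 -2 22]
S = H·P̄·Hᵀ + R = [462 246; 246 225]
K = P̄·Hᵀ·S⁻¹ = [-338/2413 -660/2413; -809/14478 2437/7239; -1840/7239 1690/7239]
x' − x̄ = [18108/2413, -2457/2413, 17010/2413] = K·y
y = (KᵀK)⁻¹·Kᵀ·(x' − x̄) = [-36, -9]
z = y + H·x̄ = [-36, -9] + [34, 7] = [-2, -2]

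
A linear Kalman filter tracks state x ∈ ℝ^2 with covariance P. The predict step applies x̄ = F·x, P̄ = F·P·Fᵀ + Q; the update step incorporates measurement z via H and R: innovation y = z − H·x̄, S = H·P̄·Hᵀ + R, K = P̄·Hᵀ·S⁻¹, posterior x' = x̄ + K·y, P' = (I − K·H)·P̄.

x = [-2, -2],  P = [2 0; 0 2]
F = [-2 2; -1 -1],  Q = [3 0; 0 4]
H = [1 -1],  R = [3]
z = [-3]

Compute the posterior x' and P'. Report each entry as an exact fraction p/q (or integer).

x' = [19/30, 56/15]
P' = [209/30 76/15; 76/15 88/15]

x̄ = F·x = [0, 4]
P̄ = F·P·Fᵀ + Q = [19 0; 0 8]
y = z − H·x̄ = [1]
S = H·P̄·Hᵀ + R = [30]
K = P̄·Hᵀ·S⁻¹ = [19/30; -4/15]
x' = x̄ + K·y = [19/30, 56/15]
P' = (I − K·H)·P̄ = [209/30 76/15; 76/15 88/15]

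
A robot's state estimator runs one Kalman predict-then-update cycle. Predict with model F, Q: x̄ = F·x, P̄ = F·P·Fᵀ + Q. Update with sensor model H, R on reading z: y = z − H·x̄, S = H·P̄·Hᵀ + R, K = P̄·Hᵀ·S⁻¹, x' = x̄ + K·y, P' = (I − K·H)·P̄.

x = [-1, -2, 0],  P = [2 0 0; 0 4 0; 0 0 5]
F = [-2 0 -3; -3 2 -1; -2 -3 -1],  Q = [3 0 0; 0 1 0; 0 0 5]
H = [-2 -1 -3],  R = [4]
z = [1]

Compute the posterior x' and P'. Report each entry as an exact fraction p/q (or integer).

x̄ = F·x = [2, -1, 8]
P̄ = F·P·Fᵀ + Q = [56 27 23; 27 40 -7; 23 -7 54]
y = z − H·x̄ = [28]
S = H·P̄·Hᵀ + R = [1096]
K = P̄·Hᵀ·S⁻¹ = [-26/137; -73/1096; -201/1096]
x' = x̄ + K·y = [-454/137, -785/274, 785/274]
P' = (I − K·H)·P̄ = [2264/137 1801/137 -2075/137; 1801/137 38511/1096 -22345/1096; -2075/137 -22345/1096 18783/1096]

x' = [-454/137, -785/274, 785/274]
P' = [2264/137 1801/137 -2075/137; 1801/137 38511/1096 -22345/1096; -2075/137 -22345/1096 18783/1096]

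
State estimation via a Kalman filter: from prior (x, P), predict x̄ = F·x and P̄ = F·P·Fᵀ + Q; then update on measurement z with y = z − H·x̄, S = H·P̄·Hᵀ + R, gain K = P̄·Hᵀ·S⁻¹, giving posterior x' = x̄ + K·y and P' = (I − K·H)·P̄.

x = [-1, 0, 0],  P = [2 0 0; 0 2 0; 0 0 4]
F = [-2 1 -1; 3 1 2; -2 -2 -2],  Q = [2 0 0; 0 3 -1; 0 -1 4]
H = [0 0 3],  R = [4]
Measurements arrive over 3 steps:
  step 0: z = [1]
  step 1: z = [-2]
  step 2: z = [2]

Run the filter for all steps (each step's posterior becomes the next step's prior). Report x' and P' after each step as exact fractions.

step 0: x' = [119/82, -489/328, 29/82], P' = [494/41 -585/82 6/41; -585/82 2991/328 -33/82; 6/41 -33/82 18/41]
step 1: x' = [-111723/23431, 169313/46862, -15608/23431], P' = [1876692/23431 -2494815/46862 5722/23431; -2494815/46862 948762/23431 -11566/23431; 5722/23431 -11566/23431 10268/23431]
step 2: x' = [91804257/12789124, -67243899/12789124, 2201249/3197281], P' = [3536811289/12789124 -2415477345/12789124 3169297/3197281; -2415477345/12789124 1715547529/12789124 -3230743/3197281; 3169297/3197281 -3230743/3197281 1410600/3197281]

step 0: x̄ = F·x = [2, -3, 2]
step 0: P̄ = F·P·Fᵀ + Q = [16 -18 12; -18 39 -33; 12 -33 36]
step 0: y = z − H·x̄ = [-5]
step 0: S = H·P̄·Hᵀ + R = [328]
step 0: K = P̄·Hᵀ·S⁻¹ = [9/82; -99/328; 27/82]
step 0: x' = x̄ + K·y = [119/82, -489/328, 29/82]
step 0: P' = (I − K·H)·P̄ = [494/41 -585/82 6/41; -585/82 2991/328 -33/82; 6/41 -33/82 18/41]
step 1: x̄ = F·x = [-1557/328, 1171/328, -103/164]
step 1: P̄ = F·P·Fᵀ + Q = [29415/328 -23817/328 2861/164; -23817/328 26127/328 -5783/164; 2861/164 -5783/164 2567/82]
step 1: y = z − H·x̄ = [-19/164]
step 1: S = H·P̄·Hᵀ + R = [23431/82]
step 1: K = P̄·Hᵀ·S⁻¹ = [8583/46862; -17349/46862; 7701/23431]
step 1: x' = x̄ + K·y = [-111723/23431, 169313/46862, -15608/23431]
step 1: P' = (I − K·H)·P̄ = [1876692/23431 -2494815/46862 5722/23431; -2494815/46862 948762/23431 -11566/23431; 5722/23431 -11566/23431 10268/23431]
step 2: x̄ = F·x = [647421/46862, -563457/46862, 85349/23431]
step 2: P̄ = F·P·Fᵀ + Q = [13548310/23431 -23261907/46862 3169297/23431; -23261907/46862 10488310/23431 -3230743/23431; 3169297/23431 -3230743/23431 1410600/23431]
step 2: y = z − H·x̄ = [-209185/23431]
step 2: S = H·P̄·Hᵀ + R = [12789124/23431]
step 2: K = P̄·Hᵀ·S⁻¹ = [9507891/12789124; -9692229/12789124; 1057950/3197281]
step 2: x' = x̄ + K·y = [91804257/12789124, -67243899/12789124, 2201249/3197281]
step 2: P' = (I − K·H)·P̄ = [3536811289/12789124 -2415477345/12789124 3169297/3197281; -2415477345/12789124 1715547529/12789124 -3230743/3197281; 3169297/3197281 -3230743/3197281 1410600/3197281]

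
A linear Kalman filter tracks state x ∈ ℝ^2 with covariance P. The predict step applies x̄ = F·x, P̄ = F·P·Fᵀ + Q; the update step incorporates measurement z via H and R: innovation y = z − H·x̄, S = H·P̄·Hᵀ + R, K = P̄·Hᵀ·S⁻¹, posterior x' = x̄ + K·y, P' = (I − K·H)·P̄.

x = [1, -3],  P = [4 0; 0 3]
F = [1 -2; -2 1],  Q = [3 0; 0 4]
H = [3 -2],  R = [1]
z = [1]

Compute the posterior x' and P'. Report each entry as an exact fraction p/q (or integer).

x' = [79/72, 10/9]
P' = [983/432 179/54; 179/54 137/27]

x̄ = F·x = [7, -5]
P̄ = F·P·Fᵀ + Q = [19 -14; -14 23]
y = z − H·x̄ = [-30]
S = H·P̄·Hᵀ + R = [432]
K = P̄·Hᵀ·S⁻¹ = [85/432; -11/54]
x' = x̄ + K·y = [79/72, 10/9]
P' = (I − K·H)·P̄ = [983/432 179/54; 179/54 137/27]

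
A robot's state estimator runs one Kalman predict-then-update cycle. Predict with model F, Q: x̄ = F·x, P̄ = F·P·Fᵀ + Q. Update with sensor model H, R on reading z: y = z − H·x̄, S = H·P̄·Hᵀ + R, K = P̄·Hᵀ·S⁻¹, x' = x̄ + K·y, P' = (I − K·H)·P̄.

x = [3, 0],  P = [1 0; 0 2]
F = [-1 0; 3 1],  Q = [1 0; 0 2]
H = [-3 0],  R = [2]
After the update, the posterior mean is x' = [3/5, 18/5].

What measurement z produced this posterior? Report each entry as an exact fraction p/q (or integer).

z = [-3]

x̄ = F·x = [-3, 9]
P̄ = F·P·Fᵀ + Q = [2 -3; -3 13]
S = H·P̄·Hᵀ + R = [20]
K = P̄·Hᵀ·S⁻¹ = [-3/10; 9/20]
x' − x̄ = [18/5, -27/5] = K·y
y = (KᵀK)⁻¹·Kᵀ·(x' − x̄) = [-12]
z = y + H·x̄ = [-12] + [9] = [-3]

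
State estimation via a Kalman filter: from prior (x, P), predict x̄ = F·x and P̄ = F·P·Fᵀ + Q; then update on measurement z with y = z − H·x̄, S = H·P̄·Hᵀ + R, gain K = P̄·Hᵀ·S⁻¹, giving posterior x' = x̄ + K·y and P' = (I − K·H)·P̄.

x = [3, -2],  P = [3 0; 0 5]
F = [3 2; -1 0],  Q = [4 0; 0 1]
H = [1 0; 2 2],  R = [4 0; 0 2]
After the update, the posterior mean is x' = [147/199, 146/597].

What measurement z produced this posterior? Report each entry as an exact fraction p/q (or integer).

x̄ = F·x = [5, -3]
P̄ = F·P·Fᵀ + Q = [51 -9; -9 4]
S = H·P̄·Hᵀ + R = [55 84; 84 150]
K = P̄·Hᵀ·S⁻¹ = [99/199 56/199; -85/199 103/597]
x' − x̄ = [-848/199, 1937/597] = K·y
y = (KᵀK)⁻¹·Kᵀ·(x' − x̄) = [-8, -1]
z = y + H·x̄ = [-8, -1] + [5, 4] = [-3, 3]

z = [-3, 3]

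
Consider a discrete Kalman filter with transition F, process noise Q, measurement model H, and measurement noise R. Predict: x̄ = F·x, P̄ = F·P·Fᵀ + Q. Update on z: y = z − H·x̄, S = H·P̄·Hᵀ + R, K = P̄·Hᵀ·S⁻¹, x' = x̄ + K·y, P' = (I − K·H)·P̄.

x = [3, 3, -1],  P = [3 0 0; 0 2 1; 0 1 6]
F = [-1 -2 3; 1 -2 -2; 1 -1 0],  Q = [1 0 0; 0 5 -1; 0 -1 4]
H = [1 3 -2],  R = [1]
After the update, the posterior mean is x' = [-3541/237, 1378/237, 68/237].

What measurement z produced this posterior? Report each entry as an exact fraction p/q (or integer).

z = [2]

x̄ = F·x = [-12, -1, 0]
P̄ = F·P·Fᵀ + Q = [54 -33 -2; -33 48 8; -2 8 9]
S = H·P̄·Hᵀ + R = [237]
K = P̄·Hᵀ·S⁻¹ = [-41/237; 95/237; 4/237]
x' − x̄ = [-697/237, 1615/237, 68/237] = K·y
y = (KᵀK)⁻¹·Kᵀ·(x' − x̄) = [17]
z = y + H·x̄ = [17] + [-15] = [2]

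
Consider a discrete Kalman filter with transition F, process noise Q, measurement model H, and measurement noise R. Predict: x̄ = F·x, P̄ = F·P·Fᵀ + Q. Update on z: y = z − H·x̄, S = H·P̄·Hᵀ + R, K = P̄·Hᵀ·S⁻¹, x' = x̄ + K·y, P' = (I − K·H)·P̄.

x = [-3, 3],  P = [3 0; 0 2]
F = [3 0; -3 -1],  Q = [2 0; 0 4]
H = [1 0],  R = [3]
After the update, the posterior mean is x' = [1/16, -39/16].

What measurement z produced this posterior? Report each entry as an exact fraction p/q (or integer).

z = [1]

x̄ = F·x = [-9, 6]
P̄ = F·P·Fᵀ + Q = [29 -27; -27 33]
S = H·P̄·Hᵀ + R = [32]
K = P̄·Hᵀ·S⁻¹ = [29/32; -27/32]
x' − x̄ = [145/16, -135/16] = K·y
y = (KᵀK)⁻¹·Kᵀ·(x' − x̄) = [10]
z = y + H·x̄ = [10] + [-9] = [1]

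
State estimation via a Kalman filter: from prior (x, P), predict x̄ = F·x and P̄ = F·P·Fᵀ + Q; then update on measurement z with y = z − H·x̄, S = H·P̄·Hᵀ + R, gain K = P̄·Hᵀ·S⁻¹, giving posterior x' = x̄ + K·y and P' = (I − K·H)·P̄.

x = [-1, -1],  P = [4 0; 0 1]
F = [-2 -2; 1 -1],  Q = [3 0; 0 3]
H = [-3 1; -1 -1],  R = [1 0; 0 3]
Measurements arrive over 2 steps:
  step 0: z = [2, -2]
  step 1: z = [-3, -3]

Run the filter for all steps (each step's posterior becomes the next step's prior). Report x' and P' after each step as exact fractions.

step 0: x̄ = F·x = [4, 0]
step 0: P̄ = F·P·Fᵀ + Q = [23 -6; -6 8]
step 0: y = z − H·x̄ = [14, 2]
step 0: S = H·P̄·Hᵀ + R = [252 49; 49 22]
step 0: K = P̄·Hᵀ·S⁻¹ = [-817/3143 -87/449; 670/3143 -254/449]
step 0: x' = x̄ + K·y = [-12/449, 832/449]
step 0: P' = (I − K·H)·P̄ = [661/3143 1166/3143; 1166/3143 4168/3143]
step 1: x̄ = F·x = [-1640/449, -844/449]
step 1: P̄ = F·P·Fᵀ + Q = [5439/449 1002/449; 1002/449 11926/3143]
step 1: y = z − H·x̄ = [-5423/449, -3831/449]
step 1: S = H·P̄·Hᵀ + R = [315642/3143 116321/3143; 116321/3143 73456/3143]
step 1: K = P̄·Hᵀ·S⁻¹ = [-836871/3071977 -560343/3071977; 487908/3071977 -1564708/3071977]
step 1: x' = x̄ + K·y = [3668114/3071977, 1683124/3071977]
step 1: P' = (I − K·H)·P̄ = [629475/3071977 1051554/3071977; 1051554/3071977 3642570/3071977]

step 0: x' = [-12/449, 832/449], P' = [661/3143 1166/3143; 1166/3143 4168/3143]
step 1: x' = [3668114/3071977, 1683124/3071977], P' = [629475/3071977 1051554/3071977; 1051554/3071977 3642570/3071977]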